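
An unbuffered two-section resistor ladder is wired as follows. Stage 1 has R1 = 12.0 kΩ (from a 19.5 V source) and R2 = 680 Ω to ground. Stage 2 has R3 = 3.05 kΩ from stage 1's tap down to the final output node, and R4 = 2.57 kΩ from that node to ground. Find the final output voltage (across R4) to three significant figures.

Stage 2 presents R3+R4 = 5620 Ω as a load on stage 1's tap.
Stage 1's lower leg becomes R2‖(R3+R4) = 606.6 Ω, so V_mid = 19.5 × 606.6/12610 = 0.9383 V.
Stage 2 is itself unloaded: V_out = V_mid × R4/(R3+R4) = 0.9383 × 2570/5620 = 0.429 V.

V_out ≈ 0.429 V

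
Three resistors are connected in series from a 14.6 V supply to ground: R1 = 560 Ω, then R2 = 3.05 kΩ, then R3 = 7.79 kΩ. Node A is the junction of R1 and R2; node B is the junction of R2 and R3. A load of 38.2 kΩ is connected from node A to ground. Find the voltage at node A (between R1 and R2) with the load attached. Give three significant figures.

Below node A the series string R2+R3 = 10840 Ω sits in parallel with the 38200 Ω load: 8444 Ω.
V_A = 14.6 × 8444/(560 + 8444) = 13.7 V.

V ≈ 13.7 V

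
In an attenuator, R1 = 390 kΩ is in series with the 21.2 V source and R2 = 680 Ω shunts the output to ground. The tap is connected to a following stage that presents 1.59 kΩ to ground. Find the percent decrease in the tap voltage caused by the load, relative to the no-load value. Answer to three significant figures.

The divider's output (Thévenin) resistance is R1‖R2 = 678.8 Ω.
Fractional drop under load = R_th/(R_th + R_L) = 678.8 / (678.8 + 1590) = 0.2992.
So the output falls by 29.9 %.

29.9 %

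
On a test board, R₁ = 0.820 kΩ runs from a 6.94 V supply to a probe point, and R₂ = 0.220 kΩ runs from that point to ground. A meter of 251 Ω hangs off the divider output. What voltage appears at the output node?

V_out ≈ 0.868 V

The load sits in parallel with R₂: R₂‖R_L = (220 × 251) / (220 + 251) = 117.2 Ω.
V_out = 6.94 × 117.2 / (820 + 117.2) = 6.94 × 117.2/937.2 = 0.868 V.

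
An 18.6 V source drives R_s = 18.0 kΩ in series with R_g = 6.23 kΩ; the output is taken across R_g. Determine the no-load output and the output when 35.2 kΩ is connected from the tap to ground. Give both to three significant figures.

Open-circuit: V = 18.6 × 6.23/(18.0 + 6.23) = 4.78 V.
With the load, R_g becomes R_g‖R_L = 5.293 kΩ, so V = 18.6 × 5.293/23.29 = 4.23 V.

Unloaded: 4.78 V; loaded: 4.23 V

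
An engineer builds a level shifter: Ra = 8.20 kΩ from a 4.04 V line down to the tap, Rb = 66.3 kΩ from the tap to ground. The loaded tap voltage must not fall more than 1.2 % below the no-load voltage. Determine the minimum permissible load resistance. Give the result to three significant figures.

Output resistance R_th = Ra‖Rb = (8.20 × 66.3)/74.50 = 7.297 kΩ.
The fractional drop is R_th/(R_th + R_L); requiring this ≤ 0.0120 gives R_L ≥ R_th(1/0.0120 − 1) = 7.297 × 82.33 = 601 kΩ.

R_L(min) ≈ 601 kΩ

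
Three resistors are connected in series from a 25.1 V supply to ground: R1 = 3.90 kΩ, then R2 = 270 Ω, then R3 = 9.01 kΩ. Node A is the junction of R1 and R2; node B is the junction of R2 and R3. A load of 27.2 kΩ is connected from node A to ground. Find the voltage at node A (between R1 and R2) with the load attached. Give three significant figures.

V ≈ 16.1 V

Below node A the series string R2+R3 = 9280 Ω sits in parallel with the 27200 Ω load: 6919 Ω.
V_A = 25.1 × 6919/(3900 + 6919) = 16.1 V.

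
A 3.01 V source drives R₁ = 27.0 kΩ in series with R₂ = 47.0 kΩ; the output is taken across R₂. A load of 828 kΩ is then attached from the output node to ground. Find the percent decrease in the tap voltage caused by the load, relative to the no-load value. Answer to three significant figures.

2.03 %

The divider's output (Thévenin) resistance is R₁‖R₂ = 17.15 kΩ.
Fractional drop under load = R_th/(R_th + R_L) = 17.15 / (17.15 + 828) = 0.02029.
So the output falls by 2.03 %.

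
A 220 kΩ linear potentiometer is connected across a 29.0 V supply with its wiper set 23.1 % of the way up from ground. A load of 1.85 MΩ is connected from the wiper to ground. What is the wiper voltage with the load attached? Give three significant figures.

V ≈ 6.56 V

The wiper splits the pot into (1−α)R = 169.2 kΩ above and αR = 50.82 kΩ below.
Lower section ‖ load = 49.46 kΩ.
V_wiper = 29.0 × 49.46/(169.2 + 49.46) = 6.56 V.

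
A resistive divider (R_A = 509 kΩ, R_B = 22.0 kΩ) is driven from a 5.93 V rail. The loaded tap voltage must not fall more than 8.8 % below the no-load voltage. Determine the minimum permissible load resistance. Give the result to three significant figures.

Output resistance R_th = R_A‖R_B = (509 × 22.0)/531.0 = 21.09 kΩ.
The fractional drop is R_th/(R_th + R_L); requiring this ≤ 0.0880 gives R_L ≥ R_th(1/0.0880 − 1) = 21.09 × 10.36 = 219 kΩ.

R_L(min) ≈ 219 kΩ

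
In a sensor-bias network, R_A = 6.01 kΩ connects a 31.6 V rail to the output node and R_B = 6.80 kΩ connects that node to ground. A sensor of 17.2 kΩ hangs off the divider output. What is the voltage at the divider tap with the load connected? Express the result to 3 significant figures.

The load sits in parallel with R_B: R_B‖R_L = (6.80 × 17.2) / (6.80 + 17.2) = 4.873 kΩ.
V_out = 31.6 × 4.873 / (6.01 + 4.873) = 31.6 × 4.873/10.88 = 14.1 V.

V_out ≈ 14.1 V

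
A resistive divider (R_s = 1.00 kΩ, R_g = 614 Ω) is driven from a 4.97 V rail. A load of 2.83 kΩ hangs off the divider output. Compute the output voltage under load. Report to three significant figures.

The load sits in parallel with R_g: R_g‖R_L = (614 × 2830) / (614 + 2830) = 504.5 Ω.
V_out = 4.97 × 504.5 / (1000 + 504.5) = 4.97 × 504.5/1505 = 1.67 V.

V_out ≈ 1.67 V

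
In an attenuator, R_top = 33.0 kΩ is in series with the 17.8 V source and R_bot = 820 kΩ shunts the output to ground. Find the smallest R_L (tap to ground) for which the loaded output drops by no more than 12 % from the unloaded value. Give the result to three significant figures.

Output resistance R_th = R_top‖R_bot = (33.0 × 820)/853.0 = 31.72 kΩ.
The fractional drop is R_th/(R_th + R_L); requiring this ≤ 0.120 gives R_L ≥ R_th(1/0.120 − 1) = 31.72 × 7.333 = 233 kΩ.

R_L(min) ≈ 233 kΩ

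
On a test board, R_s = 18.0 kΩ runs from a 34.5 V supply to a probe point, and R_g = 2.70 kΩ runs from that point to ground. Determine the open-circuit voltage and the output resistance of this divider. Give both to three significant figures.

V_th is the open-circuit tap voltage: 34.5 × 2.70/(18.0 + 2.70) = 4.50 V.
With the supply zeroed, R_s and R_g appear in parallel from the tap: R_th = R_s‖R_g = (18.0 × 2.70)/20.70 = 2.35 kΩ.

V_th = 4.50 V, R_th = 2.35 kΩ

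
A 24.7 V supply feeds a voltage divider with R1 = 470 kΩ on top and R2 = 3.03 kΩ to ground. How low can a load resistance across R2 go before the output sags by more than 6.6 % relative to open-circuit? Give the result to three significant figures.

Output resistance R_th = R1‖R2 = (470 × 3.03)/473.0 = 3.011 kΩ.
The fractional drop is R_th/(R_th + R_L); requiring this ≤ 0.0660 gives R_L ≥ R_th(1/0.0660 − 1) = 3.011 × 14.15 = 42.6 kΩ.

R_L(min) ≈ 42.6 kΩ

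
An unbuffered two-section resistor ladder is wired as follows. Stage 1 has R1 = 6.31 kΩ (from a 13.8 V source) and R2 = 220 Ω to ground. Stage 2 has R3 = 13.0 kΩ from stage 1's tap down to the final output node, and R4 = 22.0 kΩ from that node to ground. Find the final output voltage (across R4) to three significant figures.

V_out ≈ 0.290 V

Stage 2 presents R3+R4 = 35000 Ω as a load on stage 1's tap.
Stage 1's lower leg becomes R2‖(R3+R4) = 218.6 Ω, so V_mid = 13.8 × 218.6/6529 = 0.4621 V.
Stage 2 is itself unloaded: V_out = V_mid × R4/(R3+R4) = 0.4621 × 22000/35000 = 0.290 V.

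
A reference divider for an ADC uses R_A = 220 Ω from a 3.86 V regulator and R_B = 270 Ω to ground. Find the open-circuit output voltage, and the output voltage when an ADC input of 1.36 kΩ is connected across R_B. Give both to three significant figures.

Unloaded: 2.13 V; loaded: 1.95 V

Open-circuit: V = 3.86 × 270/(220 + 270) = 2.13 V.
With the load, R_B becomes R_B‖R_L = 225.3 Ω, so V = 3.86 × 225.3/445.3 = 1.95 V.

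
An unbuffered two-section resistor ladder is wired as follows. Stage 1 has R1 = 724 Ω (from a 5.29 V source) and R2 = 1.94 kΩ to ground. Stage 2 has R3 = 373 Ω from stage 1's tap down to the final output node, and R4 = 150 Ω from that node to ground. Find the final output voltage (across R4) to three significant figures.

V_out ≈ 0.550 V

Stage 2 presents R3+R4 = 523.0 Ω as a load on stage 1's tap.
Stage 1's lower leg becomes R2‖(R3+R4) = 411.9 Ω, so V_mid = 5.29 × 411.9/1136 = 1.918 V.
Stage 2 is itself unloaded: V_out = V_mid × R4/(R3+R4) = 1.918 × 150/523.0 = 0.550 V.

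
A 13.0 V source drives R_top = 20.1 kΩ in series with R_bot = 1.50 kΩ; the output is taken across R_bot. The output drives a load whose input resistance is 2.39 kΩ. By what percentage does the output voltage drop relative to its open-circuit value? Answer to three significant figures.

36.9 %

The divider's output (Thévenin) resistance is R_top‖R_bot = 1.396 kΩ.
Fractional drop under load = R_th/(R_th + R_L) = 1.396 / (1.396 + 2.39) = 0.3687.
So the output falls by 36.9 %.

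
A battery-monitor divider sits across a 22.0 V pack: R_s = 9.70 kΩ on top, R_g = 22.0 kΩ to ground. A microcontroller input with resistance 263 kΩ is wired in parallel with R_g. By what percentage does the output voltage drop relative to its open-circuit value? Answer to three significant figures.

2.50 %

The divider's output (Thévenin) resistance is R_s‖R_g = 6.732 kΩ.
Fractional drop under load = R_th/(R_th + R_L) = 6.732 / (6.732 + 263) = 0.02496.
So the output falls by 2.50 %.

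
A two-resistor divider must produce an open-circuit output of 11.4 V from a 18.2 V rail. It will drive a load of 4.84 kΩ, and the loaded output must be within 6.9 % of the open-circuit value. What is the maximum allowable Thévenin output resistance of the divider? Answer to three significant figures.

Loading drop = R_th/(R_th + R_L) ≤ 0.0690, so R_th ≤ R_L · ε/(1−ε) = 4.84 kΩ × 0.0690/0.9310 = 359 Ω.

R_th ≤ 359 Ω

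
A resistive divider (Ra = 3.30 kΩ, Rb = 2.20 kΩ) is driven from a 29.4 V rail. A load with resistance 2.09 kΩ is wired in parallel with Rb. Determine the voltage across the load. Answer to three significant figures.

V_out ≈ 7.21 V

The load sits in parallel with Rb: Rb‖R_L = (2.20 × 2.09) / (2.20 + 2.09) = 1.072 kΩ.
V_out = 29.4 × 1.072 / (3.30 + 1.072) = 29.4 × 1.072/4.372 = 7.21 V.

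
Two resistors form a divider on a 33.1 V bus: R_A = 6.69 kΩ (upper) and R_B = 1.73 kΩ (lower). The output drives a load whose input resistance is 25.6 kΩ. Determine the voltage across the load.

The load sits in parallel with R_B: R_B‖R_L = (1.73 × 25.6) / (1.73 + 25.6) = 1.620 kΩ.
V_out = 33.1 × 1.620 / (6.69 + 1.620) = 33.1 × 1.620/8.310 = 6.45 V.

V_out ≈ 6.45 V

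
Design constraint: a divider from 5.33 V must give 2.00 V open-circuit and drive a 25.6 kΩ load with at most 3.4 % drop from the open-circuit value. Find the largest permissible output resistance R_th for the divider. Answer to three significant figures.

R_th ≤ 901 Ω

Loading drop = R_th/(R_th + R_L) ≤ 0.0340, so R_th ≤ R_L · ε/(1−ε) = 25.6 kΩ × 0.0340/0.9660 = 901 Ω.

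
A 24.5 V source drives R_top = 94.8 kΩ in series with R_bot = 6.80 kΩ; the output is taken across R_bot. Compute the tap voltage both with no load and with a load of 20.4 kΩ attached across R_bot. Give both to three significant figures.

Unloaded: 1.64 V; loaded: 1.25 V

Open-circuit: V = 24.5 × 6.80/(94.8 + 6.80) = 1.64 V.
With the load, R_bot becomes R_bot‖R_L = 5.100 kΩ, so V = 24.5 × 5.100/99.90 = 1.25 V.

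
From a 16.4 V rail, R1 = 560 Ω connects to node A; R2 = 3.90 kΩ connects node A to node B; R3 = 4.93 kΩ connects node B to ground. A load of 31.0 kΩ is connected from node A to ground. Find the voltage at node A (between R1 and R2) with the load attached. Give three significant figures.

Below node A the series string R2+R3 = 8830 Ω sits in parallel with the 31000 Ω load: 6872 Ω.
V_A = 16.4 × 6872/(560 + 6872) = 15.2 V.

V ≈ 15.2 V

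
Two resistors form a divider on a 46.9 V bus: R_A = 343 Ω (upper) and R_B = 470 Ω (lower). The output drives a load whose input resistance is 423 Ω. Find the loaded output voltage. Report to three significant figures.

The load sits in parallel with R_B: R_B‖R_L = (470 × 423) / (470 + 423) = 222.6 Ω.
V_out = 46.9 × 222.6 / (343 + 222.6) = 46.9 × 222.6/565.6 = 18.5 V.
(Unloaded it would have been 27.1 V.)

V_out ≈ 18.5 V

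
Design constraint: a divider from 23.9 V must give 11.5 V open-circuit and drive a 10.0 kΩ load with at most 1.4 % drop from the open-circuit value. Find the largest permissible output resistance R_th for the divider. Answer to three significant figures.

Loading drop = R_th/(R_th + R_L) ≤ 0.0140, so R_th ≤ R_L · ε/(1−ε) = 10.0 kΩ × 0.0140/0.9860 = 142 Ω.

R_th ≤ 142 Ω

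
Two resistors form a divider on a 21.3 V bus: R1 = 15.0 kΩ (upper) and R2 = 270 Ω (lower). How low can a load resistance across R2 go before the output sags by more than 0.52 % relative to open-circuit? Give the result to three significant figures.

R_L(min) ≈ 50.7 kΩ

Output resistance R_th = R1‖R2 = (15000 × 270)/15270 = 265.2 Ω.
The fractional drop is R_th/(R_th + R_L); requiring this ≤ 0.00520 gives R_L ≥ R_th(1/0.00520 − 1) = 265.2 × 191.3 = 50.7 kΩ.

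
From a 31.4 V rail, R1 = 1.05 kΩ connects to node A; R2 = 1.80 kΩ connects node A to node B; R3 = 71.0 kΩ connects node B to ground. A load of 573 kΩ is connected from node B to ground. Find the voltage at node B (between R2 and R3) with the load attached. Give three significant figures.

V ≈ 30.0 V

At node B, R3 is in parallel with the load: R3‖R_L = 63.17 kΩ.
Below node A the resistance is R2 + (R3‖R_L) = 64.97 kΩ, so V_A = 31.4 × 64.97/66.02 = 30.90 V.
Then V_B = V_A × (R3‖R_L)/(R2 + R3‖R_L) = 30.90 × 63.17/64.97 = 30.0 V.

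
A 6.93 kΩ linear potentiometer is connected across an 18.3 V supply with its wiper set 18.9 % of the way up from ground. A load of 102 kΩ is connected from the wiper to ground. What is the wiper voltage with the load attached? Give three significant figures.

V ≈ 3.42 V

The wiper splits the pot into (1−α)R = 5.620 kΩ above and αR = 1.310 kΩ below.
Lower section ‖ load = 1.293 kΩ.
V_wiper = 18.3 × 1.293/(5.620 + 1.293) = 3.42 V.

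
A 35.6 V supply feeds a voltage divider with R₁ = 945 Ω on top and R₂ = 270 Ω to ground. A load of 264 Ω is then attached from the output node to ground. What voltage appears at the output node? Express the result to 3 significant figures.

The load sits in parallel with R₂: R₂‖R_L = (270 × 264) / (270 + 264) = 133.5 Ω.
V_out = 35.6 × 133.5 / (945 + 133.5) = 35.6 × 133.5/1078 = 4.41 V.

V_out ≈ 4.41 V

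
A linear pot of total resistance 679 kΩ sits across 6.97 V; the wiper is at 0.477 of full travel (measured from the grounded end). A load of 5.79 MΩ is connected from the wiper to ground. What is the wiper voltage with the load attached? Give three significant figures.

The wiper splits the pot into (1−α)R = 355.1 kΩ above and αR = 323.9 kΩ below.
Lower section ‖ load = 306.7 kΩ.
V_wiper = 6.97 × 306.7/(355.1 + 306.7) = 3.23 V.

V ≈ 3.23 V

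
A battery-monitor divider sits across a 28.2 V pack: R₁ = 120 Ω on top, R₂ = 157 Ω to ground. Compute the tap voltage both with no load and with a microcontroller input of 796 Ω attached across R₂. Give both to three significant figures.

Unloaded: 16.0 V; loaded: 14.7 V

Open-circuit: V = 28.2 × 157/(120 + 157) = 16.0 V.
With the load, R₂ becomes R₂‖R_L = 131.1 Ω, so V = 28.2 × 131.1/251.1 = 14.7 V.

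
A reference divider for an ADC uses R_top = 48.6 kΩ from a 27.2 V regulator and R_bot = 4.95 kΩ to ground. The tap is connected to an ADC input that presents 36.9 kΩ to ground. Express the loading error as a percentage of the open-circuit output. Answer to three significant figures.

10.9 %

The divider's output (Thévenin) resistance is R_top‖R_bot = 4.492 kΩ.
Fractional drop under load = R_th/(R_th + R_L) = 4.492 / (4.492 + 36.9) = 0.1085.
So the output falls by 10.9 %.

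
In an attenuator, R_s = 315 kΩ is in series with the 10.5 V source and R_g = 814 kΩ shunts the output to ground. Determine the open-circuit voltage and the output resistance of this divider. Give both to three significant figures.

V_th is the open-circuit tap voltage: 10.5 × 814/(315 + 814) = 7.57 V.
With the supply zeroed, R_s and R_g appear in parallel from the tap: R_th = R_s‖R_g = (315 × 814)/1129 = 227 kΩ.

V_th = 7.57 V, R_th = 227 kΩ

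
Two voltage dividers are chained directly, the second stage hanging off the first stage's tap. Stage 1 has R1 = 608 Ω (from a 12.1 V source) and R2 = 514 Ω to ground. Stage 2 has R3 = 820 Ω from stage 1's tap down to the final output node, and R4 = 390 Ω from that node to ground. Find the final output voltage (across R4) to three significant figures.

Stage 2 presents R3+R4 = 1210 Ω as a load on stage 1's tap.
Stage 1's lower leg becomes R2‖(R3+R4) = 360.8 Ω, so V_mid = 12.1 × 360.8/968.8 = 4.506 V.
Stage 2 is itself unloaded: V_out = V_mid × R4/(R3+R4) = 4.506 × 390/1210 = 1.45 V.

V_out ≈ 1.45 V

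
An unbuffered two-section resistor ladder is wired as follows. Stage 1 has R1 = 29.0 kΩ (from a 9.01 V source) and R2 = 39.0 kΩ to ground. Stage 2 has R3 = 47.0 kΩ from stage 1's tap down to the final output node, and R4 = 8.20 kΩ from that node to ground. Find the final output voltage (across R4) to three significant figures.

Stage 2 presents R3+R4 = 55.20 kΩ as a load on stage 1's tap.
Stage 1's lower leg becomes R2‖(R3+R4) = 22.85 kΩ, so V_mid = 9.01 × 22.85/51.85 = 3.971 V.
Stage 2 is itself unloaded: V_out = V_mid × R4/(R3+R4) = 3.971 × 8.20/55.20 = 0.590 V.

V_out ≈ 0.590 V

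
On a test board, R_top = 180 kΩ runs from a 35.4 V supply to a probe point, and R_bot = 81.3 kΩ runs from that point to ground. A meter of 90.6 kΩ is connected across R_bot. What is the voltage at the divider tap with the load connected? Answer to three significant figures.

V_out ≈ 6.81 V

The load sits in parallel with R_bot: R_bot‖R_L = (81.3 × 90.6) / (81.3 + 90.6) = 42.85 kΩ.
V_out = 35.4 × 42.85 / (180 + 42.85) = 35.4 × 42.85/222.8 = 6.81 V.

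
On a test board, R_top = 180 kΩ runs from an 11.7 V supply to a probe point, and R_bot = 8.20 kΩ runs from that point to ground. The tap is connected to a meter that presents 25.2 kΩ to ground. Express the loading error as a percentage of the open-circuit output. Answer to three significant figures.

23.7 %

The divider's output (Thévenin) resistance is R_top‖R_bot = 7.843 kΩ.
Fractional drop under load = R_th/(R_th + R_L) = 7.843 / (7.843 + 25.2) = 0.2374.
So the output falls by 23.7 %.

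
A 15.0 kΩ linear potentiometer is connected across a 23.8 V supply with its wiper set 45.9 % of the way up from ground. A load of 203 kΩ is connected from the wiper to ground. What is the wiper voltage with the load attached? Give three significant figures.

The wiper splits the pot into (1−α)R = 8.115 kΩ above and αR = 6.885 kΩ below.
Lower section ‖ load = 6.659 kΩ.
V_wiper = 23.8 × 6.659/(8.115 + 6.659) = 10.7 V.

V ≈ 10.7 V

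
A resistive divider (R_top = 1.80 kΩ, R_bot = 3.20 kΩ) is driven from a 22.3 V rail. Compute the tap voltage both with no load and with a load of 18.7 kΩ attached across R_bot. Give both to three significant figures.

Open-circuit: V = 22.3 × 3.20/(1.80 + 3.20) = 14.3 V.
With the load, R_bot becomes R_bot‖R_L = 2.732 kΩ, so V = 22.3 × 2.732/4.532 = 13.4 V.

Unloaded: 14.3 V; loaded: 13.4 V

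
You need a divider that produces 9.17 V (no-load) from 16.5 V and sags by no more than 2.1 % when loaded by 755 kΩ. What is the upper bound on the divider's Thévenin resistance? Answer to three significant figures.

Loading drop = R_th/(R_th + R_L) ≤ 0.0210, so R_th ≤ R_L · ε/(1−ε) = 755 kΩ × 0.0210/0.9790 = 16.2 kΩ.

R_th ≤ 16.2 kΩ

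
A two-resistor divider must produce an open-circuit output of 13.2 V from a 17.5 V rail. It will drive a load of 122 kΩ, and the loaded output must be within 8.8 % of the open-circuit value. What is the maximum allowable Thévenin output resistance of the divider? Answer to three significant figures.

R_th ≤ 11.8 kΩ

Loading drop = R_th/(R_th + R_L) ≤ 0.0880, so R_th ≤ R_L · ε/(1−ε) = 122 kΩ × 0.0880/0.9120 = 11.8 kΩ.
(Any R1, R2 with R2/(R1+R2) = 0.754 and R1‖R2 ≤ 11.8 kΩ will meet the spec.)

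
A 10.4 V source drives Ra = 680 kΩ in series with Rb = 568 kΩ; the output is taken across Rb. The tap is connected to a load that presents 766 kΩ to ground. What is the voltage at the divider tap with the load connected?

V_out ≈ 3.37 V

The load sits in parallel with Rb: Rb‖R_L = (568 × 766) / (568 + 766) = 326.2 kΩ.
V_out = 10.4 × 326.2 / (680 + 326.2) = 10.4 × 326.2/1006 = 3.37 V.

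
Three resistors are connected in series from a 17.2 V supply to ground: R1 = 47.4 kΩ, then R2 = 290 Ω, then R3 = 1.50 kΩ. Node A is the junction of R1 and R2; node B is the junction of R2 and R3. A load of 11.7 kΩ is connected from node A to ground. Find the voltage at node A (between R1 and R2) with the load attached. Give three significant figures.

Below node A the series string R2+R3 = 1790 Ω sits in parallel with the 11700 Ω load: 1552 Ω.
V_A = 17.2 × 1552/(47400 + 1552) = 0.545 V.

V ≈ 0.545 V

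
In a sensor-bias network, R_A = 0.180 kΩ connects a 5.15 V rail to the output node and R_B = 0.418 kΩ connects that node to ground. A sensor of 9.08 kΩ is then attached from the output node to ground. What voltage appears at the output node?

V_out ≈ 3.55 V

The load sits in parallel with R_B: R_B‖R_L = (418 × 9080) / (418 + 9080) = 399.6 Ω.
V_out = 5.15 × 399.6 / (180 + 399.6) = 5.15 × 399.6/579.6 = 3.55 V.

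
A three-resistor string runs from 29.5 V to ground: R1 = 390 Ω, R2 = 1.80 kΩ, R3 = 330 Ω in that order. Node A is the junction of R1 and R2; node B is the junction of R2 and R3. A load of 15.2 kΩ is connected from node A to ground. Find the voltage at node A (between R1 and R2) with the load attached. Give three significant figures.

Below node A the series string R2+R3 = 2130 Ω sits in parallel with the 15200 Ω load: 1868 Ω.
V_A = 29.5 × 1868/(390 + 1868) = 24.4 V.

V ≈ 24.4 V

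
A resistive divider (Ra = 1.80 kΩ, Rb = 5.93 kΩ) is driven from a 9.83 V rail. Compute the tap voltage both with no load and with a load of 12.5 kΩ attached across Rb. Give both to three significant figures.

Unloaded: 7.54 V; loaded: 6.79 V

Open-circuit: V = 9.83 × 5.93/(1.80 + 5.93) = 7.54 V.
With the load, Rb becomes Rb‖R_L = 4.022 kΩ, so V = 9.83 × 4.022/5.822 = 6.79 V.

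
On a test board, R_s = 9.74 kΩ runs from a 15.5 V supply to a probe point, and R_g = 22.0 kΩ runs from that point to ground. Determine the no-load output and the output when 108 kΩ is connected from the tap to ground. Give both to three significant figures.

Open-circuit: V = 15.5 × 22.0/(9.74 + 22.0) = 10.7 V.
With the load, R_g becomes R_g‖R_L = 18.28 kΩ, so V = 15.5 × 18.28/28.02 = 10.1 V.

Unloaded: 10.7 V; loaded: 10.1 V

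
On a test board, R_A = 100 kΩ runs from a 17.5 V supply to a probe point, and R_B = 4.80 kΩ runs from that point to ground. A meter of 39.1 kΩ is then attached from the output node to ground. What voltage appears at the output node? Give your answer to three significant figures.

V_out ≈ 0.717 V

The load sits in parallel with R_B: R_B‖R_L = (4.80 × 39.1) / (4.80 + 39.1) = 4.275 kΩ.
V_out = 17.5 × 4.275 / (100 + 4.275) = 17.5 × 4.275/104.3 = 0.717 V.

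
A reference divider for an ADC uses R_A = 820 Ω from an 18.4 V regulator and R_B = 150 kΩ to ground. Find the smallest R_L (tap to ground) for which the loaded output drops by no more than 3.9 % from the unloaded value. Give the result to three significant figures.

Output resistance R_th = R_A‖R_B = (820 × 150000)/150800 = 815.5 Ω.
The fractional drop is R_th/(R_th + R_L); requiring this ≤ 0.0390 gives R_L ≥ R_th(1/0.0390 − 1) = 815.5 × 24.64 = 20.1 kΩ.

R_L(min) ≈ 20.1 kΩ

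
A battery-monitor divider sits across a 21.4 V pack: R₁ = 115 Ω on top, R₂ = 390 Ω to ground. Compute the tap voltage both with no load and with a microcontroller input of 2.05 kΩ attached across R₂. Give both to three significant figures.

Open-circuit: V = 21.4 × 390/(115 + 390) = 16.5 V.
With the load, R₂ becomes R₂‖R_L = 327.7 Ω, so V = 21.4 × 327.7/442.7 = 15.8 V.

Unloaded: 16.5 V; loaded: 15.8 V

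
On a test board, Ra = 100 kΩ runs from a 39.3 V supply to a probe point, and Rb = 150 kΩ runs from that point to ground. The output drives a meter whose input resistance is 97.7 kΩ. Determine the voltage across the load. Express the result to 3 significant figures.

V_out ≈ 14.6 V

The load sits in parallel with Rb: Rb‖R_L = (150 × 97.7) / (150 + 97.7) = 59.16 kΩ.
V_out = 39.3 × 59.16 / (100 + 59.16) = 39.3 × 59.16/159.2 = 14.6 V.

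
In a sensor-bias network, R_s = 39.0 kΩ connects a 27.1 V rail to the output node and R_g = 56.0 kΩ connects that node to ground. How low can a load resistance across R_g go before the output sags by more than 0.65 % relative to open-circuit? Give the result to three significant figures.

R_L(min) ≈ 3.51 MΩ

Output resistance R_th = R_s‖R_g = (39.0 × 56.0)/95.00 = 22.99 kΩ.
The fractional drop is R_th/(R_th + R_L); requiring this ≤ 0.00650 gives R_L ≥ R_th(1/0.00650 − 1) = 22.99 × 152.8 = 3.51 MΩ.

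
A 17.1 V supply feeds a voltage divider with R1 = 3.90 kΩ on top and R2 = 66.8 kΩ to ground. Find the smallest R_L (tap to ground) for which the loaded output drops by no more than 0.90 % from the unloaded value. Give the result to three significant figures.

R_L(min) ≈ 406 kΩ

Output resistance R_th = R1‖R2 = (3.90 × 66.8)/70.70 = 3.685 kΩ.
The fractional drop is R_th/(R_th + R_L); requiring this ≤ 0.00900 gives R_L ≥ R_th(1/0.00900 − 1) = 3.685 × 110.1 = 406 kΩ.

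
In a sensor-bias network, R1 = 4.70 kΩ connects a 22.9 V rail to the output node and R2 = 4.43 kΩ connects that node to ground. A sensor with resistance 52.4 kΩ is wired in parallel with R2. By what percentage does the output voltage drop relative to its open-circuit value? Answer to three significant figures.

The divider's output (Thévenin) resistance is R1‖R2 = 2.281 kΩ.
Fractional drop under load = R_th/(R_th + R_L) = 2.281 / (2.281 + 52.4) = 0.04171.
So the output falls by 4.17 %.

4.17 %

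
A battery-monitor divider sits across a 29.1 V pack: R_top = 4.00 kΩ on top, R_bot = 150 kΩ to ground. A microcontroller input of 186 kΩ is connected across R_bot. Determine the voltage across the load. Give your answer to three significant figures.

The load sits in parallel with R_bot: R_bot‖R_L = (150 × 186) / (150 + 186) = 83.04 kΩ.
V_out = 29.1 × 83.04 / (4.00 + 83.04) = 29.1 × 83.04/87.04 = 27.8 V.
(Unloaded it would have been 28.3 V.)

V_out ≈ 27.8 V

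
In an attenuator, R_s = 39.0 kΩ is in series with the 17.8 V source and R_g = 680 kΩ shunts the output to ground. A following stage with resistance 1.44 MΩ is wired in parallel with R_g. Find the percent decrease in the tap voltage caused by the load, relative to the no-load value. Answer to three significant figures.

2.50 %

The divider's output (Thévenin) resistance is R_s‖R_g = 36.88 kΩ.
Fractional drop under load = R_th/(R_th + R_L) = 36.88 / (36.88 + 1440) = 0.02497.
So the output falls by 2.50 %.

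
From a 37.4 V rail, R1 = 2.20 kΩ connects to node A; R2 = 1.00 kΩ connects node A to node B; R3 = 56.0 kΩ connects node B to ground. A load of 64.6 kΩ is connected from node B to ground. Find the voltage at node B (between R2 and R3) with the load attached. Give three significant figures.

V ≈ 33.8 V

At node B, R3 is in parallel with the load: R3‖R_L = 30.00 kΩ.
Below node A the resistance is R2 + (R3‖R_L) = 31.00 kΩ, so V_A = 37.4 × 31.00/33.20 = 34.92 V.
Then V_B = V_A × (R3‖R_L)/(R2 + R3‖R_L) = 34.92 × 30.00/31.00 = 33.8 V.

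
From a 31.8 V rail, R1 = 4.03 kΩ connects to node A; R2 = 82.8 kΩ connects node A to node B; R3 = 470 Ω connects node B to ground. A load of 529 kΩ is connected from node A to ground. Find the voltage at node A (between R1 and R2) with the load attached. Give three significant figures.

V ≈ 30.1 V

Below node A the series string R2+R3 = 83270 Ω sits in parallel with the 529000 Ω load: 71950 Ω.
V_A = 31.8 × 71950/(4030 + 71950) = 30.1 V.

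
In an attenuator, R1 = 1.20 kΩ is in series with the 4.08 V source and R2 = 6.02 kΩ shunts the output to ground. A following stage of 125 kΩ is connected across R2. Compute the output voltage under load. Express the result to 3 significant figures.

V_out ≈ 3.37 V

The load sits in parallel with R2: R2‖R_L = (6.02 × 125) / (6.02 + 125) = 5.743 kΩ.
V_out = 4.08 × 5.743 / (1.20 + 5.743) = 4.08 × 5.743/6.943 = 3.37 V.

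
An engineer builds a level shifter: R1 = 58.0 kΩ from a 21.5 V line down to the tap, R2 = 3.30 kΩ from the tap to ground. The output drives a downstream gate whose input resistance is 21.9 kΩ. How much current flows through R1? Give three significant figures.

R2‖R_L = 2.868 kΩ, so the source sees R1 + R2‖R_L = 60.87 kΩ.
I = 21.5 V / 60.87 kΩ = 0.353 mA.

I ≈ 0.353 mA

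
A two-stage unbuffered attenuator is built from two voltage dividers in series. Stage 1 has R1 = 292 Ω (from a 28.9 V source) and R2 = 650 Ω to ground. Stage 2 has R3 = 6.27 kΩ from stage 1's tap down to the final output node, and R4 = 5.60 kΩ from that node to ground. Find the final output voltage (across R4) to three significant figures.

Stage 2 presents R3+R4 = 11870 Ω as a load on stage 1's tap.
Stage 1's lower leg becomes R2‖(R3+R4) = 616.3 Ω, so V_mid = 28.9 × 616.3/908.3 = 19.61 V.
Stage 2 is itself unloaded: V_out = V_mid × R4/(R3+R4) = 19.61 × 5600/11870 = 9.25 V.

V_out ≈ 9.25 V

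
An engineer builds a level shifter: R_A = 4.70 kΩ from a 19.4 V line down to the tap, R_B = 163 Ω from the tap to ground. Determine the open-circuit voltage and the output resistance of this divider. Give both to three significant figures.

V_th is the open-circuit tap voltage: 19.4 × 163/(4700 + 163) = 0.650 V.
With the supply zeroed, R_A and R_B appear in parallel from the tap: R_th = R_A‖R_B = (4700 × 163)/4863 = 158 Ω.

V_th = 0.650 V, R_th = 158 Ω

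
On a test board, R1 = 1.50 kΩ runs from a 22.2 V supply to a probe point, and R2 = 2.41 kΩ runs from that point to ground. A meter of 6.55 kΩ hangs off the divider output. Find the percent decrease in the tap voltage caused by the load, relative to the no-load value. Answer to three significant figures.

The divider's output (Thévenin) resistance is R1‖R2 = 0.9246 kΩ.
Fractional drop under load = R_th/(R_th + R_L) = 0.9246 / (0.9246 + 6.55) = 0.1237.
So the output falls by 12.4 %.

12.4 %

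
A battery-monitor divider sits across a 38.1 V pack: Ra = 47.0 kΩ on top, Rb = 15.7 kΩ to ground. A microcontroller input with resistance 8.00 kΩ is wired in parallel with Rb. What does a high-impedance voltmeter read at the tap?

V_out ≈ 3.86 V

The load sits in parallel with Rb: Rb‖R_L = (15.7 × 8.00) / (15.7 + 8.00) = 5.300 kΩ.
V_out = 38.1 × 5.300 / (47.0 + 5.300) = 38.1 × 5.300/52.30 = 3.86 V.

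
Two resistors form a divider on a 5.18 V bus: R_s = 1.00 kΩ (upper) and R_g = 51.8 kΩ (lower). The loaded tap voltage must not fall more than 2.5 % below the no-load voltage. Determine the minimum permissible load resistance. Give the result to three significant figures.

Output resistance R_th = R_s‖R_g = (1000 × 51800)/52800 = 981.1 Ω.
The fractional drop is R_th/(R_th + R_L); requiring this ≤ 0.0250 gives R_L ≥ R_th(1/0.0250 − 1) = 981.1 × 39.00 = 38.3 kΩ.

R_L(min) ≈ 38.3 kΩ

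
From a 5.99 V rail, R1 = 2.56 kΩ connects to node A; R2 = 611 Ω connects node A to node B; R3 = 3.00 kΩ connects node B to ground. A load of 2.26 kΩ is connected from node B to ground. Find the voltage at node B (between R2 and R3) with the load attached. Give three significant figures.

At node B, R3 is in parallel with the load: R3‖R_L = 1289 Ω.
Below node A the resistance is R2 + (R3‖R_L) = 1900 Ω, so V_A = 5.99 × 1900/4460 = 2.552 V.
Then V_B = V_A × (R3‖R_L)/(R2 + R3‖R_L) = 2.552 × 1289/1900 = 1.73 V.

V ≈ 1.73 V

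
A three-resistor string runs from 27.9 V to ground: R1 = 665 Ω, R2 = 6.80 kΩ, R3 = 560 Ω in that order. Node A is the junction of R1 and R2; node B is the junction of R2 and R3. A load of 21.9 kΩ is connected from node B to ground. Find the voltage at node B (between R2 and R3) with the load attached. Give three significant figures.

At node B, R3 is in parallel with the load: R3‖R_L = 546.0 Ω.
Below node A the resistance is R2 + (R3‖R_L) = 7346 Ω, so V_A = 27.9 × 7346/8011 = 25.58 V.
Then V_B = V_A × (R3‖R_L)/(R2 + R3‖R_L) = 25.58 × 546.0/7346 = 1.90 V.

V ≈ 1.90 V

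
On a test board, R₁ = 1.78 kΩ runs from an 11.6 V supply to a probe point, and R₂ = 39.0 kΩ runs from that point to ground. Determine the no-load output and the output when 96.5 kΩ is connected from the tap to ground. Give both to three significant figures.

Open-circuit: V = 11.6 × 39.0/(1.78 + 39.0) = 11.1 V.
With the load, R₂ becomes R₂‖R_L = 27.77 kΩ, so V = 11.6 × 27.77/29.55 = 10.9 V.

Unloaded: 11.1 V; loaded: 10.9 V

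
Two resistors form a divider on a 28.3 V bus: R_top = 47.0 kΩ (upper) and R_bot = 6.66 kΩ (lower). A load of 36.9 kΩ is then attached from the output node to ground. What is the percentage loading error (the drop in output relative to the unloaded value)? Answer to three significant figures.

The divider's output (Thévenin) resistance is R_top‖R_bot = 5.833 kΩ.
Fractional drop under load = R_th/(R_th + R_L) = 5.833 / (5.833 + 36.9) = 0.1365.
So the output falls by 13.7 %.

13.7 %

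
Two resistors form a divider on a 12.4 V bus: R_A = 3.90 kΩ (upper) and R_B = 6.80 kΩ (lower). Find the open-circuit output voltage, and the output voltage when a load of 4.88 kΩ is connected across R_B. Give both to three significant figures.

Open-circuit: V = 12.4 × 6.80/(3.90 + 6.80) = 7.88 V.
With the load, R_B becomes R_B‖R_L = 2.841 kΩ, so V = 12.4 × 2.841/6.741 = 5.23 V.

Unloaded: 7.88 V; loaded: 5.23 V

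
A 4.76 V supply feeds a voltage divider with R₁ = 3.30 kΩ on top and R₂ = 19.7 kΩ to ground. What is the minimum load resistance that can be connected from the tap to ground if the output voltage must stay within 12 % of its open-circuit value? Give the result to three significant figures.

R_L(min) ≈ 20.7 kΩ

Output resistance R_th = R₁‖R₂ = (3.30 × 19.7)/23.00 = 2.827 kΩ.
The fractional drop is R_th/(R_th + R_L); requiring this ≤ 0.120 gives R_L ≥ R_th(1/0.120 − 1) = 2.827 × 7.333 = 20.7 kΩ.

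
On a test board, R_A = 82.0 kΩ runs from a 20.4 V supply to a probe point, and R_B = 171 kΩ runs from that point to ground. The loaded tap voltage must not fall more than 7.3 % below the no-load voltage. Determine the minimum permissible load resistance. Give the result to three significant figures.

Output resistance R_th = R_A‖R_B = (82.0 × 171)/253.0 = 55.42 kΩ.
The fractional drop is R_th/(R_th + R_L); requiring this ≤ 0.0730 gives R_L ≥ R_th(1/0.0730 − 1) = 55.42 × 12.70 = 704 kΩ.

R_L(min) ≈ 704 kΩ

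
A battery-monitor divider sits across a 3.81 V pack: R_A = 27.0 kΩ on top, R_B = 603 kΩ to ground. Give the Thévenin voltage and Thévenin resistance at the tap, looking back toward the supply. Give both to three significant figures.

V_th is the open-circuit tap voltage: 3.81 × 603/(27.0 + 603) = 3.65 V.
With the supply zeroed, R_A and R_B appear in parallel from the tap: R_th = R_A‖R_B = (27.0 × 603)/630.0 = 25.8 kΩ.

V_th = 3.65 V, R_th = 25.8 kΩ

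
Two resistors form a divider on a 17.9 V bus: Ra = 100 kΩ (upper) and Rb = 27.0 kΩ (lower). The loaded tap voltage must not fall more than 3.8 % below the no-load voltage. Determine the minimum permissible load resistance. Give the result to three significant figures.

R_L(min) ≈ 538 kΩ

Output resistance R_th = Ra‖Rb = (100 × 27.0)/127.0 = 21.26 kΩ.
The fractional drop is R_th/(R_th + R_L); requiring this ≤ 0.0380 gives R_L ≥ R_th(1/0.0380 − 1) = 21.26 × 25.32 = 538 kΩ.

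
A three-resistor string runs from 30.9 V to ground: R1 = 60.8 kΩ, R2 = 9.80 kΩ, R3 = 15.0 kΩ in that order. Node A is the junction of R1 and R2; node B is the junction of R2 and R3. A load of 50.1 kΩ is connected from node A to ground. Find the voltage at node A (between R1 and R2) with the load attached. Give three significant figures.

V ≈ 6.62 V

Below node A the series string R2+R3 = 24.80 kΩ sits in parallel with the 50.1 kΩ load: 16.59 kΩ.
V_A = 30.9 × 16.59/(60.8 + 16.59) = 6.62 V.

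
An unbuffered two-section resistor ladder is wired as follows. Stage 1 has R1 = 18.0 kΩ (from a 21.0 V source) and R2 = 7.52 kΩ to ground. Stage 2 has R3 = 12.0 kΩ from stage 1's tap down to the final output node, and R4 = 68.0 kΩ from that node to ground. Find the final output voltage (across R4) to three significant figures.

Stage 2 presents R3+R4 = 80.00 kΩ as a load on stage 1's tap.
Stage 1's lower leg becomes R2‖(R3+R4) = 6.874 kΩ, so V_mid = 21.0 × 6.874/24.87 = 5.803 V.
Stage 2 is itself unloaded: V_out = V_mid × R4/(R3+R4) = 5.803 × 68.0/80.00 = 4.93 V.

V_out ≈ 4.93 V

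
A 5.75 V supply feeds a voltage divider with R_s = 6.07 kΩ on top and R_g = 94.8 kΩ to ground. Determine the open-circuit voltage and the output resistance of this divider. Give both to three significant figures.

V_th is the open-circuit tap voltage: 5.75 × 94.8/(6.07 + 94.8) = 5.40 V.
With the supply zeroed, R_s and R_g appear in parallel from the tap: R_th = R_s‖R_g = (6.07 × 94.8)/100.9 = 5.70 kΩ.

V_th = 5.40 V, R_th = 5.70 kΩ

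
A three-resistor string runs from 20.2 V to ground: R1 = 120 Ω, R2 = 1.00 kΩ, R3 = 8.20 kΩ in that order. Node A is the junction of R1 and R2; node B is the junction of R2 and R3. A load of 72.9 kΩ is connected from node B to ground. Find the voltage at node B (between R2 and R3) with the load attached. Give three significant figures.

At node B, R3 is in parallel with the load: R3‖R_L = 7371 Ω.
Below node A the resistance is R2 + (R3‖R_L) = 8371 Ω, so V_A = 20.2 × 8371/8491 = 19.91 V.
Then V_B = V_A × (R3‖R_L)/(R2 + R3‖R_L) = 19.91 × 7371/8371 = 17.5 V.

V ≈ 17.5 V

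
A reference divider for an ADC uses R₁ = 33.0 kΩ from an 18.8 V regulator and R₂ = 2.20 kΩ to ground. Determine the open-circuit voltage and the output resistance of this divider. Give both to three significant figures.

V_th = 1.18 V, R_th = 2.06 kΩ

V_th is the open-circuit tap voltage: 18.8 × 2.20/(33.0 + 2.20) = 1.18 V.
With the supply zeroed, R₁ and R₂ appear in parallel from the tap: R_th = R₁‖R₂ = (33.0 × 2.20)/35.20 = 2.06 kΩ.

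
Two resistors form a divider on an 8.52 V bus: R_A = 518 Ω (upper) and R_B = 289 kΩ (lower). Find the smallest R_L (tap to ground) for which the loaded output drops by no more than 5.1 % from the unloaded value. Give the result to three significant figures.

R_L(min) ≈ 9.62 kΩ

Output resistance R_th = R_A‖R_B = (518 × 289000)/289500 = 517.1 Ω.
The fractional drop is R_th/(R_th + R_L); requiring this ≤ 0.0510 gives R_L ≥ R_th(1/0.0510 − 1) = 517.1 × 18.61 = 9.62 kΩ.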